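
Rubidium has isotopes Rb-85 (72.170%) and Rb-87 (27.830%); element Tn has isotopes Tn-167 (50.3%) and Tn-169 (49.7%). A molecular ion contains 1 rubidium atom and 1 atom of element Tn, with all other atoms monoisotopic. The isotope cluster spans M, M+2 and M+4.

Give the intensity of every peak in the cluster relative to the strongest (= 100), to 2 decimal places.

72.80 : 100.00 : 27.74

Rubidium pattern (n=1): 0.7217 : 0.2783
Element Tn pattern (n=1): 0.5030 : 0.4970
Convolve the two distributions (both contribute in 2-u steps):
  M: 0.7217×0.5030 = 0.363015
  M+2: 0.7217×0.4970 + 0.2783×0.5030 = 0.498670
  M+4: 0.2783×0.4970 = 0.138315
Scale to base peak (0.498670) = 100: 72.80 : 100.00 : 27.74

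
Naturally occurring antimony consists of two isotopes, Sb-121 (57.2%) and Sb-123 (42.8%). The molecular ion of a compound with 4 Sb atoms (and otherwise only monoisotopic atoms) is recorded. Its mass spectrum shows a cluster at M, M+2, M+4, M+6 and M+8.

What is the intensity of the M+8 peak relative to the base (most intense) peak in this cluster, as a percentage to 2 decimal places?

Term probabilities: M 0.1070, M+2 0.3204, M+4 0.3596, M+6 0.1794, M+8 0.0336. Base peak = M+4.
P(M+4) = C(4,2) × 0.572^2 × 0.428^2 = 6 × 0.327184 × 0.183184 = 0.359609 (base)
P(M+8) = C(4,4) × 0.572^0 × 0.428^4 = 1 × 1.0000 × 0.03355638 = 0.033556
Relative intensity = 0.033556 / 0.359609 × 100 = 9.33

9.33%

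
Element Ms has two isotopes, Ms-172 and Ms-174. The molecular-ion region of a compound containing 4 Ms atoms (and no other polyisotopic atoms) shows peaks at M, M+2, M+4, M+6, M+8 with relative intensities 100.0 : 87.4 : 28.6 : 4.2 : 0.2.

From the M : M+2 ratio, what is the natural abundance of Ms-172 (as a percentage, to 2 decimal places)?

82.07%

If p is the fraction of Ms that is Ms-172, then I(M+2)/I(M) = [C(4,1)·p^3·(1−p)] / p^4 = 4·(1−p)/p = 87.4/100.0 = 0.8740
(1−p)/p = 0.8740/4 = 0.2185  ⇒  p = 1/(1 + 0.2185) = 0.8207
Ms-172: 82.07%, Ms-174: 17.93%.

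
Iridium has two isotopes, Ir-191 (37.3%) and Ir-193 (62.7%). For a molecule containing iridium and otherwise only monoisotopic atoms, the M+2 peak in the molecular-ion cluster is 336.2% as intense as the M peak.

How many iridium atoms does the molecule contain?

With n Ir atoms, P(M+2)/P(M) = C(n,1)·p^(n−1)q / p^n = n·q/p = n · 0.627/0.373.
n = 3.362 × 0.373/0.627 = 2.00 ≈ 2

2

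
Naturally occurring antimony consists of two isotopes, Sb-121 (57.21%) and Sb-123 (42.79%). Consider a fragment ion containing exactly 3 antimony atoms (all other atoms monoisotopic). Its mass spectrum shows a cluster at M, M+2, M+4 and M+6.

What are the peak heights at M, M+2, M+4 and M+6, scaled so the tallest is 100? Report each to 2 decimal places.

Each Sb atom is independently Sb-121 (p = 0.5721) or Sb-123 (q = 0.4279); the cluster is the binomial expansion (p + q)^3.
P(M) = 0.5721^3 = 0.187247
P(M+2) = 3 × 0.5721^2 × 0.4279^1 = 0.420153
P(M+4) = 3 × 0.5721^1 × 0.4279^2 = 0.314252
P(M+6) = 0.4279^3 = 0.078348
The M+2 peak is largest (0.420153); scaling to 100 gives 44.57 : 100.00 : 74.79 : 18.65.

44.57 : 100.00 : 74.79 : 18.65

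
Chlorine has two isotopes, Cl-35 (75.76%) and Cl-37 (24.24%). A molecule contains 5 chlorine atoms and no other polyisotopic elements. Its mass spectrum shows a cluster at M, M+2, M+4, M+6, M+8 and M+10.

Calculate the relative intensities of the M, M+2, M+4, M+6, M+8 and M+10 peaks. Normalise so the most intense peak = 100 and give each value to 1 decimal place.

62.5 : 100.0 : 64.0 : 20.5 : 3.3 : 0.2

Each Cl atom is independently Cl-35 (p = 0.7576) or Cl-37 (q = 0.2424); the cluster is the binomial expansion (p + q)^5.
P(M) = 0.7576^5 = 0.249574
P(M+2) = 5 × 0.7576^4 × 0.2424^1 = 0.399266
P(M+4) = 10 × 0.7576^3 × 0.2424^2 = 0.255497
P(M+6) = 10 × 0.7576^2 × 0.2424^3 = 0.081748
P(M+8) = 5 × 0.7576^1 × 0.2424^4 = 0.013078
P(M+10) = 0.2424^5 = 0.000837
The M+2 peak is largest (0.399266); scaling to 100 gives 62.5 : 100.0 : 64.0 : 20.5 : 3.3 : 0.2.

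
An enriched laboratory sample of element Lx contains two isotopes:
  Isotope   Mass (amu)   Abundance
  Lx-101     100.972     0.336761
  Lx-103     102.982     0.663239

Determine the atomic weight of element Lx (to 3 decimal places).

102.305 amu

Average mass = Σ (abundance × isotope mass) = 0.336761 × 100.972 + 0.663239 × 102.982
= 34.0034 + 68.3017 = 102.3051 amu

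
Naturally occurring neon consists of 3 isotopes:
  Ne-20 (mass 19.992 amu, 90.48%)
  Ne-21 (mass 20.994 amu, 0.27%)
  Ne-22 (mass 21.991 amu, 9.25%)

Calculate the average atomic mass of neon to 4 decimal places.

20.1796 amu

Weight each isotope mass by its fractional abundance: 0.9048 × 19.992 + 0.0027 × 20.994 + 0.0925 × 21.991
= 18.08876 + 0.05668 + 2.03417 = 20.17961 amu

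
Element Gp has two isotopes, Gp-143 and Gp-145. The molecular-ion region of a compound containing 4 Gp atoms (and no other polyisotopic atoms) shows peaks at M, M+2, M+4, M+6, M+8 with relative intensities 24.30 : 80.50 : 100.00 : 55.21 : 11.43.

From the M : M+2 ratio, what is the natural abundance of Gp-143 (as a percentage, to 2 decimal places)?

54.70%

If p is the fraction of Gp that is Gp-143, then I(M+2)/I(M) = [C(4,1)·p^3·(1−p)] / p^4 = 4·(1−p)/p = 80.50/24.30 = 3.3128
(1−p)/p = 3.3128/4 = 0.8282  ⇒  p = 1/(1 + 0.8282) = 0.5470
Gp-143: 54.70%, Gp-145: 45.30%.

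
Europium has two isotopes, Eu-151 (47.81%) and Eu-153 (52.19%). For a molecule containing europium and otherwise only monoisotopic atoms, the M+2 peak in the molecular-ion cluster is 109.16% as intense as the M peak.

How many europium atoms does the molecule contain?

For n independent Eu atoms, I(M+2)/I(M) = n · (abundance Eu-153) / (abundance Eu-151) = n · 0.5219/0.4781.
n = 1.0916 × 0.4781/0.5219 = 1.00 ≈ 1

1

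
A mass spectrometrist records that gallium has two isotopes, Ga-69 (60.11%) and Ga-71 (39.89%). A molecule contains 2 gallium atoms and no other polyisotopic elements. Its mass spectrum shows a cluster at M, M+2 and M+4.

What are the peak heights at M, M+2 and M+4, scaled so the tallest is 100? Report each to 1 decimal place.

Expanding (0.6011 + 0.3989)^2:
P(M) = 0.6011^2 = 0.361321
P(M+2) = 2 × 0.6011^1 × 0.3989^1 = 0.479558
P(M+4) = 0.3989^2 = 0.159121
The M+2 peak is largest (0.479558); scaling to 100 gives 75.3 : 100.0 : 33.2.

75.3 : 100.0 : 33.2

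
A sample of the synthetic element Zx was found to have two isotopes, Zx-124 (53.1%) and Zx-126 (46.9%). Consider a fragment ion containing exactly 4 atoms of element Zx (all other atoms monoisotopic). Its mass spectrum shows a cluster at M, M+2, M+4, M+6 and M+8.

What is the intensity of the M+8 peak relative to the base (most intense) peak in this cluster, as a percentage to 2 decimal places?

13.00%

(0.531 + 0.469)^4 gives M 0.0795, M+2 0.2809, M+4 0.3721, M+6 0.2191, M+8 0.0484; the largest is M+4.
P(M+4) = C(4,2) × 0.531^2 × 0.469^2 = 6 × 0.281961 × 0.219961 = 0.372123 (base)
P(M+8) = C(4,4) × 0.531^0 × 0.469^4 = 1 × 1.0000 × 0.04838284 = 0.048383
Relative intensity = 0.048383 / 0.372123 × 100 = 13.00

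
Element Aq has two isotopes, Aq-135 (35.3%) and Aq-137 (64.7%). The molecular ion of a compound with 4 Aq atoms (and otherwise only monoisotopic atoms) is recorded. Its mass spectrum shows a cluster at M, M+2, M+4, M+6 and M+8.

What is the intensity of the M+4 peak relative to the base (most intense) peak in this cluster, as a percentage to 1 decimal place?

81.8%

Binomial terms of (0.353 + 0.647)^4: M 0.0155, M+2 0.1138, M+4 0.3130, M+6 0.3824, M+8 0.1752 → M+6 is the base peak.
P(M+6) = C(4,3) × 0.353^1 × 0.647^3 = 4 × 0.3530 × 0.27084002 = 0.382426 (base)
P(M+4) = C(4,2) × 0.353^2 × 0.647^2 = 6 × 0.124609 × 0.418609 = 0.312975
Relative intensity = 0.312975 / 0.382426 × 100 = 81.8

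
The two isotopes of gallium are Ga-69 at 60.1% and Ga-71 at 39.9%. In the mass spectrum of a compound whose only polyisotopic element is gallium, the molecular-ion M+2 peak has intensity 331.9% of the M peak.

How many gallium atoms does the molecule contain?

For n independent Ga atoms, I(M+2)/I(M) = n · (abundance Ga-71) / (abundance Ga-69) = n · 0.399/0.601.
n = 3.319 × 0.601/0.399 = 5.00 ≈ 5

5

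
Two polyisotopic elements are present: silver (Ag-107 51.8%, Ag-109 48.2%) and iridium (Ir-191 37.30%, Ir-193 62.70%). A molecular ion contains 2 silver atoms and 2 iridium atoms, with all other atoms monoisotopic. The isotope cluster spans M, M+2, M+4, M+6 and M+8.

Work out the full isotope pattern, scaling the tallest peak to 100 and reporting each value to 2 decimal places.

Silver pattern (n=2): 0.268324 : 0.499352 : 0.232324
Iridium pattern (n=2): 0.139129 : 0.467742 : 0.393129
Convolve the two distributions (both contribute in 2-u steps):
  M: 0.268324×0.139129 = 0.037332
  M+2: 0.268324×0.467742 + 0.499352×0.139129 = 0.194981
  M+4: 0.268324×0.393129 + 0.499352×0.467742 + 0.232324×0.139129 = 0.371377
  M+6: 0.499352×0.393129 + 0.232324×0.467742 = 0.304977
  M+8: 0.232324×0.393129 = 0.091333
Scale to base peak (0.371377) = 100: 10.05 : 52.50 : 100.00 : 82.12 : 24.59

10.05 : 52.50 : 100.00 : 82.12 : 24.59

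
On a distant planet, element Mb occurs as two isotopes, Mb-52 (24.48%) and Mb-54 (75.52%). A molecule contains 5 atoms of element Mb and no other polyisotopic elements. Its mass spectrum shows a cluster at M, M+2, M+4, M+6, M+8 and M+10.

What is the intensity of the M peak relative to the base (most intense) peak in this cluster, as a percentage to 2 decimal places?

0.22%

(0.2448 + 0.7552)^5 gives M 0.0009, M+2 0.0136, M+4 0.0837, M+6 0.2581, M+8 0.3981, M+10 0.2456; the largest is M+8.
P(M+8) = C(5,4) × 0.2448^1 × 0.7552^4 = 5 × 0.2448 × 0.32527293 = 0.398134 (base)
P(M) = C(5,0) × 0.2448^5 × 0.7552^0 = 1 × 0.00087914 × 1.0000 = 0.000879
Relative intensity = 0.000879 / 0.398134 × 100 = 0.22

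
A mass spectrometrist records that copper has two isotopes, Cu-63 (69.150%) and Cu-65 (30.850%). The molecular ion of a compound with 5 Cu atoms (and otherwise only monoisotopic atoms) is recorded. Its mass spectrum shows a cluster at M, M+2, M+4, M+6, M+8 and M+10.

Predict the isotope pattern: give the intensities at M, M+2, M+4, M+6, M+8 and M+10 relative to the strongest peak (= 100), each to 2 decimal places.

44.83 : 100.00 : 89.23 : 39.81 : 8.88 : 0.79

The 5 Cu atoms are independent, so intensities follow the terms of (0.69150 + 0.30850)^5.
P(M) = 0.69150^5 = 0.158111
P(M+2) = 5 × 0.69150^4 × 0.30850^1 = 0.352691
P(M+4) = 10 × 0.69150^3 × 0.30850^2 = 0.314693
P(M+6) = 10 × 0.69150^2 × 0.30850^3 = 0.140394
P(M+8) = 5 × 0.69150^1 × 0.30850^4 = 0.031317
P(M+10) = 0.30850^5 = 0.002794
The M+2 peak is largest (0.352691); scaling to 100 gives 44.83 : 100.00 : 89.23 : 39.81 : 8.88 : 0.79.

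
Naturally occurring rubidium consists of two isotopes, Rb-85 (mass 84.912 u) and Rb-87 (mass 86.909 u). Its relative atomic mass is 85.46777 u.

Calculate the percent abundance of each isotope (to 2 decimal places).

Rb-85: 72.17%, Rb-87: 27.83%

Let x be the fractional abundance of Rb-85; then Rb-87 has abundance 1 − x.
84.912·x + 86.909·(1 − x) = 85.46777
(84.912 − 86.909)·x = 85.46777 − 86.909
x = -1.44123 / -1.997 = 0.72170 → 72.17% Rb-85, 27.83% Rb-87.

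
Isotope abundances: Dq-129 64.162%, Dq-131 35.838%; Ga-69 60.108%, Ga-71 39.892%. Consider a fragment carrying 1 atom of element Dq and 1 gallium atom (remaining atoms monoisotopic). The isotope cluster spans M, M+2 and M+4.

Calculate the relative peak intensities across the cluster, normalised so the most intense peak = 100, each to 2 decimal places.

81.82 : 100.00 : 30.33

Element Dq pattern (n=1): 0.64162 : 0.35838
Gallium pattern (n=1): 0.60108 : 0.39892
Convolve the two distributions (both contribute in 2-u steps):
  M: 0.64162×0.60108 = 0.385665
  M+2: 0.64162×0.39892 + 0.35838×0.60108 = 0.471370
  M+4: 0.35838×0.39892 = 0.142965
Scale to base peak (0.471370) = 100: 81.82 : 100.00 : 30.33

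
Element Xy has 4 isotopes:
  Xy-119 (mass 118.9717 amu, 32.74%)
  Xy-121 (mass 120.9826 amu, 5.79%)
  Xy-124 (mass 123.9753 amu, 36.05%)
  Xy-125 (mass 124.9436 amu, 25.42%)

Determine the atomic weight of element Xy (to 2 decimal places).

122.41 amu

The abundance-weighted mean is 0.3274 × 118.9717 + 0.0579 × 120.9826 + 0.3605 × 123.9753 + 0.2542 × 124.9436
= 38.95133 + 7.00489 + 44.69310 + 31.76066 = 122.40998 amu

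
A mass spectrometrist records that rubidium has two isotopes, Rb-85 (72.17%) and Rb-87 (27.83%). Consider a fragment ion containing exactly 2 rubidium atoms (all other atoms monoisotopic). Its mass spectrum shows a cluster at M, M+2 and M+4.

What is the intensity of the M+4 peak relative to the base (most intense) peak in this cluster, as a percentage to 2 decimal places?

Binomial terms of (0.7217 + 0.2783)^2: M 0.5209, M+2 0.4017, M+4 0.0775 → M is the base peak.
P(M) = C(2,0) × 0.7217^2 × 0.2783^0 = 1 × 0.52085089 × 1.0000 = 0.520851 (base)
P(M+4) = C(2,2) × 0.7217^0 × 0.2783^2 = 1 × 1.0000 × 0.07745089 = 0.077451
Relative intensity = 0.077451 / 0.520851 × 100 = 14.87

14.87%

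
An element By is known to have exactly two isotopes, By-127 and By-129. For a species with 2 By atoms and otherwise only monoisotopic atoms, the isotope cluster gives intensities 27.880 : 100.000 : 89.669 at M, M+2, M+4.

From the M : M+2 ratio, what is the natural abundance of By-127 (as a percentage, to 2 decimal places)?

Let p = fractional abundance of By-127. I(M+2)/I(M) = [C(2,1)·p^1·(1−p)] / p^2 = 2·(1−p)/p = 100.000/27.880 = 3.5868
(1−p)/p = 3.5868/2 = 1.7934  ⇒  p = 1/(1 + 1.7934) = 0.3580
By-127: 35.80%, By-129: 64.20%.

35.80%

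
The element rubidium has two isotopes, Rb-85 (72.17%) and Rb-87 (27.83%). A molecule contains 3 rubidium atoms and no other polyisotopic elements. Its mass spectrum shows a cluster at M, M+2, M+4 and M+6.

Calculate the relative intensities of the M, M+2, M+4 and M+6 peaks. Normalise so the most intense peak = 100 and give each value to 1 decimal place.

86.4 : 100.0 : 38.6 : 5.0

The 3 Rb atoms are independent, so intensities follow the terms of (0.7217 + 0.2783)^3.
P(M) = 0.7217^3 = 0.375898
P(M+2) = 3 × 0.7217^2 × 0.2783^1 = 0.434858
P(M+4) = 3 × 0.7217^1 × 0.2783^2 = 0.167689
P(M+6) = 0.2783^3 = 0.021555
The M+2 peak is largest (0.434858); scaling to 100 gives 86.4 : 100.0 : 38.6 : 5.0.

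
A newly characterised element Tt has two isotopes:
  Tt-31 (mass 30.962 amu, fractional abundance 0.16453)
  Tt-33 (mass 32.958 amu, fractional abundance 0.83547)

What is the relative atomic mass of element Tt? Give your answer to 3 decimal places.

Average mass = Σ (abundance × isotope mass) = 0.16453 × 30.962 + 0.83547 × 32.958
= 5.0942 + 27.5354 = 32.6296 amu

32.630 amu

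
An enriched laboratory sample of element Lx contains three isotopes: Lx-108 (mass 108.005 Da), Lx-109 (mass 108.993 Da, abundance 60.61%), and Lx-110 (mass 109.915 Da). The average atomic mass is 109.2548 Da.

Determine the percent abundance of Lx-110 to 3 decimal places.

34.082%

The remaining 39.39% is split between Lx-108 (fraction x) and Lx-110 (fraction 0.3939 − x).
Substituting: 108.005x + 109.915(0.3939 − x) = 43.1941427
(108.005 − 109.915)x = -0.1013758  ⇒  x = 0.05308, y = 0.34082
Lx-108: 5.308%, Lx-110: 34.082%.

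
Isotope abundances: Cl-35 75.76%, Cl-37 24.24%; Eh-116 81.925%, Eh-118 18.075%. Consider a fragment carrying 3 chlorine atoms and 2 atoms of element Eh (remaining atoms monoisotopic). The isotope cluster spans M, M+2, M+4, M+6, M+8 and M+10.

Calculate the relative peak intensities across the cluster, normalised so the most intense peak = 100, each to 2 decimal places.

71.37 : 100.00 : 55.62 : 15.34 : 2.10 : 0.11

Chlorine pattern (n=3): 0.4348304 : 0.41738208 : 0.13354464 : 0.01424288
Element Eh pattern (n=2): 0.67117056 : 0.29615888 : 0.03267056
Convolve the two distributions (both contribute in 2-u steps):
  M: 0.4348304×0.67117056 = 0.291845
  M+2: 0.4348304×0.29615888 + 0.41738208×0.67117056 = 0.408913
  M+4: 0.4348304×0.03267056 + 0.41738208×0.29615888 + 0.13354464×0.67117056 = 0.227449
  M+6: 0.41738208×0.03267056 + 0.13354464×0.29615888 + 0.01424288×0.67117056 = 0.062746
  M+8: 0.13354464×0.03267056 + 0.01424288×0.29615888 = 0.008581
  M+10: 0.01424288×0.03267056 = 0.000465
Scale to base peak (0.408913) = 100: 71.37 : 100.00 : 55.62 : 15.34 : 2.10 : 0.11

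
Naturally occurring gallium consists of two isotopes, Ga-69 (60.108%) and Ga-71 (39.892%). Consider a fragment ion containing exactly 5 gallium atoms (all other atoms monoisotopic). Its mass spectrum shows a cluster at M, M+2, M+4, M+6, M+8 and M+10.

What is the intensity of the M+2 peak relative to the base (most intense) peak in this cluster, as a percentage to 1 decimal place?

Binomial terms of (0.60108 + 0.39892)^5: M 0.0785, M+2 0.2604, M+4 0.3456, M+6 0.2294, M+8 0.0761, M+10 0.0101 → M+4 is the base peak.
P(M+4) = C(5,2) × 0.60108^3 × 0.39892^2 = 10 × 0.2171685 × 0.15913717 = 0.345596 (base)
P(M+2) = C(5,1) × 0.60108^4 × 0.39892^1 = 5 × 0.13053564 × 0.39892 = 0.260366
Relative intensity = 0.260366 / 0.345596 × 100 = 75.3

75.3%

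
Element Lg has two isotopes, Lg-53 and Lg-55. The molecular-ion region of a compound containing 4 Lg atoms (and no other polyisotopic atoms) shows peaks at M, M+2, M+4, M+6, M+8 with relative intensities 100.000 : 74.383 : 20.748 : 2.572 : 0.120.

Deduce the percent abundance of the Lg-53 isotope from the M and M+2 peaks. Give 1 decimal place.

84.3%

If p is the fraction of Lg that is Lg-53, then I(M+2)/I(M) = [C(4,1)·p^3·(1−p)] / p^4 = 4·(1−p)/p = 74.383/100.000 = 0.7438
(1−p)/p = 0.7438/4 = 0.1860  ⇒  p = 1/(1 + 0.1860) = 0.8432
Lg-53: 84.3%, Lg-55: 15.7%.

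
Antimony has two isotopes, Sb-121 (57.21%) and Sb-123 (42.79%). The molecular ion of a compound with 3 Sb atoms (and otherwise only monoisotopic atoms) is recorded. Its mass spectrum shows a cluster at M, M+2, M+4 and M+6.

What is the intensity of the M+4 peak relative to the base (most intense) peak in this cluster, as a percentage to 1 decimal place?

(0.5721 + 0.4279)^3 gives M 0.1872, M+2 0.4202, M+4 0.3143, M+6 0.0783; the largest is M+2.
P(M+2) = C(3,1) × 0.5721^2 × 0.4279^1 = 3 × 0.32729841 × 0.4279 = 0.420153 (base)
P(M+4) = C(3,2) × 0.5721^1 × 0.4279^2 = 3 × 0.5721 × 0.18309841 = 0.314252
Relative intensity = 0.314252 / 0.420153 × 100 = 74.8

74.8%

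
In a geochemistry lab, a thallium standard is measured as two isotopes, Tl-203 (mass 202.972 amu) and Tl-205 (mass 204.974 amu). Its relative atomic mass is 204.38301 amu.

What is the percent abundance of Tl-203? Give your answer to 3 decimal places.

29.520%

Writing the weighted mean with unknown fraction x of Tl-203:
202.972·x + 204.974·(1 − x) = 204.38301
(202.972 − 204.974)·x = 204.38301 − 204.974
x = -0.59099 / -2.002 = 0.29520 → 29.520% Tl-203, 70.480% Tl-205.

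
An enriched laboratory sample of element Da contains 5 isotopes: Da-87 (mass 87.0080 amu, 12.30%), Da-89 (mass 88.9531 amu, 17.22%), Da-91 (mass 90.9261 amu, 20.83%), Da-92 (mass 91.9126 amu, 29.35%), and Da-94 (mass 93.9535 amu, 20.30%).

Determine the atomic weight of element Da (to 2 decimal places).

Weight each isotope mass by its fractional abundance: 0.1230 × 87.0080 + 0.1722 × 88.9531 + 0.2083 × 90.9261 + 0.2935 × 91.9126 + 0.2030 × 93.9535
= 10.70198 + 15.31772 + 18.93991 + 26.97635 + 19.07256 = 91.00852 amu

91.01 amu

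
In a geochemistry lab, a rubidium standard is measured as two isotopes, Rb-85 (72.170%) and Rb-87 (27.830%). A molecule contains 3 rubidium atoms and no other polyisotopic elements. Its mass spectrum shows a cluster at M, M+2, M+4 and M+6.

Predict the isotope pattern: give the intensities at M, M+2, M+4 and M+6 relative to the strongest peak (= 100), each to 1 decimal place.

Each Rb atom is independently Rb-85 (p = 0.72170) or Rb-87 (q = 0.27830); the cluster is the binomial expansion (p + q)^3.
P(M) = 0.72170^3 = 0.375898
P(M+2) = 3 × 0.72170^2 × 0.27830^1 = 0.434858
P(M+4) = 3 × 0.72170^1 × 0.27830^2 = 0.167689
P(M+6) = 0.27830^3 = 0.021555
The M+2 peak is largest (0.434858); scaling to 100 gives 86.4 : 100.0 : 38.6 : 5.0.

86.4 : 100.0 : 38.6 : 5.0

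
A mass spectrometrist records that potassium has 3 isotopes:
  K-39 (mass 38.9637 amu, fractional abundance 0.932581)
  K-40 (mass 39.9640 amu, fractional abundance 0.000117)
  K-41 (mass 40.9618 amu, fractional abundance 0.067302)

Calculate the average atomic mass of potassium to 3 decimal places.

Average mass = Σ (abundance × isotope mass) = 0.932581 × 38.9637 + 0.000117 × 39.9640 + 0.067302 × 40.9618
= 36.33681 + 0.00468 + 2.75681 = 39.09830 amu

39.098 amu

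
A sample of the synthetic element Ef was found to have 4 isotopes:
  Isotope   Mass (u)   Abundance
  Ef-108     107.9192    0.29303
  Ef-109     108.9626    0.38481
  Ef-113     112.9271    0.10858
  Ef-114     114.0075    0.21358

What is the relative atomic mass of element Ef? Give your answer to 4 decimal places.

The abundance-weighted mean is 0.29303 × 107.9192 + 0.38481 × 108.9626 + 0.10858 × 112.9271 + 0.21358 × 114.0075
= 31.62356 + 41.92990 + 12.26162 + 24.34972 = 110.16480 u

110.1648 u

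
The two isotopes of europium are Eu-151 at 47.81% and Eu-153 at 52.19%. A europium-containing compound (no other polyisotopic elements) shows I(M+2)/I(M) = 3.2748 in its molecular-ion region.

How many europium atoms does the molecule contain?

With n Eu atoms, P(M+2)/P(M) = C(n,1)·p^(n−1)q / p^n = n·q/p = n · 0.5219/0.4781.
n = 3.2748 × 0.4781/0.5219 = 3.00 ≈ 3

3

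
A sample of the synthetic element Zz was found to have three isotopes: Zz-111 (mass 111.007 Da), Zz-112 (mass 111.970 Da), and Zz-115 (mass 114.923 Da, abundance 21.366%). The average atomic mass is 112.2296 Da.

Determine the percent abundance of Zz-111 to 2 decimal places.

38.56%

The remaining 78.634% is split between Zz-111 (fraction x) and Zz-112 (fraction 0.78634 − x).
Substituting: 111.007x + 111.970(0.78634 − x) = 87.67515182
(111.007 − 111.970)x = -0.37133798  ⇒  x = 0.38561, y = 0.40073
Zz-111: 38.56%, Zz-112: 40.07%.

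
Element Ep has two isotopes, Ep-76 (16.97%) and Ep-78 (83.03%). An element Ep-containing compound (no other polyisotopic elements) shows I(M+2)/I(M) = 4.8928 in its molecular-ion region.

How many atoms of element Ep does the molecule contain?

For n independent Ep atoms, I(M+2)/I(M) = n · (abundance Ep-78) / (abundance Ep-76) = n · 0.8303/0.1697.
n = 4.8928 × 0.1697/0.8303 = 1.00 ≈ 1

1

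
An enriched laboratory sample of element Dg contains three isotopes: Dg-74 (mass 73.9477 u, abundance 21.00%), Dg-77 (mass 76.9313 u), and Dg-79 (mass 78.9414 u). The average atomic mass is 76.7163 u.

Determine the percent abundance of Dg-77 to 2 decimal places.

58.53%

Let x and y be the fractions of Dg-77 and Dg-79. Then x + y = 1 − 0.2100 = 0.7900 and 76.9313x + 78.9414y = 76.7163 − 0.2100×73.9477 = 61.187283.
Substituting: 76.9313x + 78.9414(0.7900 − x) = 61.187283
(76.9313 − 78.9414)x = -1.176423  ⇒  x = 0.58526, y = 0.20474
Dg-77: 58.53%, Dg-79: 20.47%.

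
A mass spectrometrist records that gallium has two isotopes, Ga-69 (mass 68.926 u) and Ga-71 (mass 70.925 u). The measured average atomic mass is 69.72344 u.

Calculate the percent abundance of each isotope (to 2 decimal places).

Ga-69: 60.11%, Ga-71: 39.89%

With x = fraction of Ga-69 (so Ga-71 is 1 − x):
68.926·x + 70.925·(1 − x) = 69.72344
(68.926 − 70.925)·x = 69.72344 − 70.925
x = -1.20156 / -1.999 = 0.60108 → 60.11% Ga-69, 39.89% Ga-71.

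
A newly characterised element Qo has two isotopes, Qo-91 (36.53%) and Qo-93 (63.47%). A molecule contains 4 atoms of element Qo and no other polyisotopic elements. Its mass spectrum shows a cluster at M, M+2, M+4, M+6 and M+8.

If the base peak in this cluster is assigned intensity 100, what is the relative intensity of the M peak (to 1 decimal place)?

Term probabilities: M 0.0178, M+2 0.1238, M+4 0.3225, M+6 0.3736, M+8 0.1623. Base peak = M+6.
P(M+6) = C(4,3) × 0.3653^1 × 0.6347^3 = 4 × 0.3653 × 0.25568514 = 0.373607 (base)
P(M) = C(4,0) × 0.3653^4 × 0.6347^0 = 1 × 0.01780733 × 1.0000 = 0.017807
Relative intensity = 0.017807 / 0.373607 × 100 = 4.8

4.8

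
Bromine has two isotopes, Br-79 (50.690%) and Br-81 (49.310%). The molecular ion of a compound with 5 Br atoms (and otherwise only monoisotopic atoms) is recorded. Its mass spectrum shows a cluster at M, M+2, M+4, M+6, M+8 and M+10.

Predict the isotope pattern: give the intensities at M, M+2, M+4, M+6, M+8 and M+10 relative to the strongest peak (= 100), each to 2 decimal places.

Each Br atom is independently Br-79 (p = 0.50690) or Br-81 (q = 0.49310); the cluster is the binomial expansion (p + q)^5.
P(M) = 0.50690^5 = 0.033467
P(M+2) = 5 × 0.50690^4 × 0.49310^1 = 0.162777
P(M+4) = 10 × 0.50690^3 × 0.49310^2 = 0.316692
P(M+6) = 10 × 0.50690^2 × 0.49310^3 = 0.308070
P(M+8) = 5 × 0.50690^1 × 0.49310^4 = 0.149842
P(M+10) = 0.49310^5 = 0.029152
The M+4 peak is largest (0.316692); scaling to 100 gives 10.57 : 51.40 : 100.00 : 97.28 : 47.31 : 9.21.

10.57 : 51.40 : 100.00 : 97.28 : 47.31 : 9.21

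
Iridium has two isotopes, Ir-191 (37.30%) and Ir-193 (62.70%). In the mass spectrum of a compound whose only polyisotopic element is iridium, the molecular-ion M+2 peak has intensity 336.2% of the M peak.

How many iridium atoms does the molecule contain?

2

The M+2/M ratio from n Ir atoms is n · q/p = n · 0.6270/0.3730.
n = 3.362 × 0.3730/0.6270 = 2.00 ≈ 2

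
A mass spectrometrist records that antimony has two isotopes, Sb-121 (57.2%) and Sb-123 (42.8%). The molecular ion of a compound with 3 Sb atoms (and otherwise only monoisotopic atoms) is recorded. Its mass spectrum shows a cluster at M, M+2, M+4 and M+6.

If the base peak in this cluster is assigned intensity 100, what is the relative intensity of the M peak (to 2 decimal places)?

44.55

(0.572 + 0.428)^3 gives M 0.1871, M+2 0.4201, M+4 0.3143, M+6 0.0784; the largest is M+2.
P(M+2) = C(3,1) × 0.572^2 × 0.428^1 = 3 × 0.327184 × 0.4280 = 0.420104 (base)
P(M) = C(3,0) × 0.572^3 × 0.428^0 = 1 × 0.18714925 × 1.0000 = 0.187149
Relative intensity = 0.187149 / 0.420104 × 100 = 44.55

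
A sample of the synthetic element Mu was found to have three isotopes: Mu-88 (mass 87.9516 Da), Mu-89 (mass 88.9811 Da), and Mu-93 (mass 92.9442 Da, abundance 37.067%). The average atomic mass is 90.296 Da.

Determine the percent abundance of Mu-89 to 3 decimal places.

47.964%

Let x and y be the fractions of Mu-88 and Mu-89. Then x + y = 1 − 0.37067 = 0.62933 and 87.9516x + 88.9811y = 90.296 − 0.37067×92.9442 = 55.844373386.
Substituting: 87.9516x + 88.9811(0.62933 − x) = 55.844373386
(87.9516 − 88.9811)x = -0.154102277  ⇒  x = 0.14969, y = 0.47964
Mu-88: 14.969%, Mu-89: 47.964%.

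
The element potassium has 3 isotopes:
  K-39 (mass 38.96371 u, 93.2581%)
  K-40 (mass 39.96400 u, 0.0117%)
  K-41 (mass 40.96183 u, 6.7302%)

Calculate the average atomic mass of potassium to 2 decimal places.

The abundance-weighted mean is 0.932581 × 38.96371 + 0.000117 × 39.96400 + 0.067302 × 40.96183
= 36.336816 + 0.004676 + 2.756813 = 39.098305 u

39.10 u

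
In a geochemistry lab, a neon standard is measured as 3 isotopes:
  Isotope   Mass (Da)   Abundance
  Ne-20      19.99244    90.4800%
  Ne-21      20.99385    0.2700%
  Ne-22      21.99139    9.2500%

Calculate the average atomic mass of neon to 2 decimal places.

20.18 Da

Weight each isotope mass by its fractional abundance: 0.904800 × 19.99244 + 0.002700 × 20.99385 + 0.092500 × 21.99139
= 18.089160 + 0.056683 + 2.034204 = 20.180047 Da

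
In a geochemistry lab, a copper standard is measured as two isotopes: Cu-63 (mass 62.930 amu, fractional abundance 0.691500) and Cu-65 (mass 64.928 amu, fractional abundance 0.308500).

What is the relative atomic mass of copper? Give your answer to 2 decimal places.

The abundance-weighted mean is 0.691500 × 62.930 + 0.308500 × 64.928
= 43.5161 + 20.0303 = 63.5464 amu

63.55 amu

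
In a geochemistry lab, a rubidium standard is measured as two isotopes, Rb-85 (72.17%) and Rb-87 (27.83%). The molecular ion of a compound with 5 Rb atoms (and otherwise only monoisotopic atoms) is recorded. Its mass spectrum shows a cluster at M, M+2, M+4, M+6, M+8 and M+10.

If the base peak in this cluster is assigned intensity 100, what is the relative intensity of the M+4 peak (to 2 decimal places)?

(0.7217 + 0.2783)^5 gives M 0.1958, M+2 0.3775, M+4 0.2911, M+6 0.1123, M+8 0.0216, M+10 0.0017; the largest is M+2.
P(M+2) = C(5,1) × 0.7217^4 × 0.2783^1 = 5 × 0.27128565 × 0.2783 = 0.377494 (base)
P(M+4) = C(5,2) × 0.7217^3 × 0.2783^2 = 10 × 0.37589809 × 0.07745089 = 0.291136
Relative intensity = 0.291136 / 0.377494 × 100 = 77.12

77.12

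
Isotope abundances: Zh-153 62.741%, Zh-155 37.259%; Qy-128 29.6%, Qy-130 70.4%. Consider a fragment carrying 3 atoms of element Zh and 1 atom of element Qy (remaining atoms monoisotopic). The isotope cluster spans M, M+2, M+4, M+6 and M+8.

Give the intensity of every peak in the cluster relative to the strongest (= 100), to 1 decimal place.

18.9 : 78.6 : 100.0 : 51.5 : 9.4

Element Zh pattern (n=3): 0.24697575 : 0.44000268 : 0.2612974 : 0.05172418
Element Qy pattern (n=1): 0.2960 : 0.7040
Convolve the two distributions (both contribute in 2-u steps):
  M: 0.24697575×0.2960 = 0.073105
  M+2: 0.24697575×0.7040 + 0.44000268×0.2960 = 0.304112
  M+4: 0.44000268×0.7040 + 0.2612974×0.2960 = 0.387106
  M+6: 0.2612974×0.7040 + 0.05172418×0.2960 = 0.199264
  M+8: 0.05172418×0.7040 = 0.036414
Scale to base peak (0.387106) = 100: 18.9 : 78.6 : 100.0 : 51.5 : 9.4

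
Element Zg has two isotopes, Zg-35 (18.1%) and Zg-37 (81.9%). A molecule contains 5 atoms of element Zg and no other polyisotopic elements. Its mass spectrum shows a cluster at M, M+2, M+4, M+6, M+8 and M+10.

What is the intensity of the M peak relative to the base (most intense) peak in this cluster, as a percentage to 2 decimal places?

0.05%

Binomial terms of (0.181 + 0.819)^5: M 0.0002, M+2 0.0044, M+4 0.0398, M+6 0.1800, M+8 0.4072, M+10 0.3685 → M+8 is the base peak.
P(M+8) = C(5,4) × 0.181^1 × 0.819^4 = 5 × 0.1810 × 0.44992032 = 0.407178 (base)
P(M) = C(5,0) × 0.181^5 × 0.819^0 = 1 × 0.00019426 × 1.0000 = 0.000194
Relative intensity = 0.000194 / 0.407178 × 100 = 0.05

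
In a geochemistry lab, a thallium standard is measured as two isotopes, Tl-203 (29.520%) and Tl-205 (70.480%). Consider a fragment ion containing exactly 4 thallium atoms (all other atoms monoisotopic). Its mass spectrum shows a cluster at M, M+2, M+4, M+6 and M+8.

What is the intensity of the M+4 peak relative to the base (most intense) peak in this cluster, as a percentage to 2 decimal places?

Binomial terms of (0.29520 + 0.70480)^4: M 0.0076, M+2 0.0725, M+4 0.2597, M+6 0.4134, M+8 0.2468 → M+6 is the base peak.
P(M+6) = C(4,3) × 0.29520^1 × 0.70480^3 = 4 × 0.2952 × 0.35010449 = 0.413403 (base)
P(M+4) = C(4,2) × 0.29520^2 × 0.70480^2 = 6 × 0.08714304 × 0.49674304 = 0.259726
Relative intensity = 0.259726 / 0.413403 × 100 = 62.83

62.83%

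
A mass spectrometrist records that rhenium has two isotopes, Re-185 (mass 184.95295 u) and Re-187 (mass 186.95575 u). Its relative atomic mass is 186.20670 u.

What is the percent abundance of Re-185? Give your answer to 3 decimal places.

Writing the weighted mean with unknown fraction x of Re-185:
184.95295·x + 186.95575·(1 − x) = 186.20670
(184.95295 − 186.95575)·x = 186.20670 − 186.95575
x = -0.74905 / -2.00280 = 0.37400 → 37.400% Re-185, 62.600% Re-187.

37.400%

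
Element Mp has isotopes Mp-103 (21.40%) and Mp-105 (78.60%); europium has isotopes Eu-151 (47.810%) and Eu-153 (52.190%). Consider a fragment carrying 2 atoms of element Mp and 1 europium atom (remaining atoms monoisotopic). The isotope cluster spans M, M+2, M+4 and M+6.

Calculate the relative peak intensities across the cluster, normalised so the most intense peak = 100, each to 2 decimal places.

4.65 : 39.23 : 100.00 : 68.46

Element Mp pattern (n=2): 0.045796 : 0.336408 : 0.617796
Europium pattern (n=1): 0.4781 : 0.5219
Convolve the two distributions (both contribute in 2-u steps):
  M: 0.045796×0.4781 = 0.021895
  M+2: 0.045796×0.5219 + 0.336408×0.4781 = 0.184738
  M+4: 0.336408×0.5219 + 0.617796×0.4781 = 0.470940
  M+6: 0.617796×0.5219 = 0.322428
Scale to base peak (0.470940) = 100: 4.65 : 39.23 : 100.00 : 68.46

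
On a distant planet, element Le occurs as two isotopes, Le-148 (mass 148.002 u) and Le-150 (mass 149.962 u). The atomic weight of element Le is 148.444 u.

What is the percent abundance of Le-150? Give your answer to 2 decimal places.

22.55%

Writing the weighted mean with unknown fraction x of Le-148:
148.002·x + 149.962·(1 − x) = 148.444
(148.002 − 149.962)·x = 148.444 − 149.962
x = -1.518 / -1.960 = 0.77449 → 77.45% Le-148, 22.55% Le-150.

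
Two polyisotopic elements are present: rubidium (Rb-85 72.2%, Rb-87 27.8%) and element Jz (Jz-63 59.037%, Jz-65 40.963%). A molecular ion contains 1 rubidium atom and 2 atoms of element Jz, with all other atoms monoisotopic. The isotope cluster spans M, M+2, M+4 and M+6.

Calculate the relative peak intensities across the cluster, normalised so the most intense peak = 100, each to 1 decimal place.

Rubidium pattern (n=1): 0.7220 : 0.2780
Element Jz pattern (n=2): 0.34853674 : 0.48366653 : 0.16779674
Convolve the two distributions (both contribute in 2-u steps):
  M: 0.7220×0.34853674 = 0.251644
  M+2: 0.7220×0.48366653 + 0.2780×0.34853674 = 0.446100
  M+4: 0.7220×0.16779674 + 0.2780×0.48366653 = 0.255609
  M+6: 0.2780×0.16779674 = 0.046647
Scale to base peak (0.446100) = 100: 56.4 : 100.0 : 57.3 : 10.5

56.4 : 100.0 : 57.3 : 10.5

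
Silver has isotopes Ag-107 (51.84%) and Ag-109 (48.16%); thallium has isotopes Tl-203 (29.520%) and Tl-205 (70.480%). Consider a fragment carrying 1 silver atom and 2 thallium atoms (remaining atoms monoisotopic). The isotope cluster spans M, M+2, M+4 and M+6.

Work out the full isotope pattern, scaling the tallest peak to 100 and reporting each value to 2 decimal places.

Silver pattern (n=1): 0.5184 : 0.4816
Thallium pattern (n=2): 0.08714304 : 0.41611392 : 0.49674304
Convolve the two distributions (both contribute in 2-u steps):
  M: 0.5184×0.08714304 = 0.045175
  M+2: 0.5184×0.41611392 + 0.4816×0.08714304 = 0.257682
  M+4: 0.5184×0.49674304 + 0.4816×0.41611392 = 0.457912
  M+6: 0.4816×0.49674304 = 0.239231
Scale to base peak (0.457912) = 100: 9.87 : 56.27 : 100.00 : 52.24

9.87 : 56.27 : 100.00 : 52.24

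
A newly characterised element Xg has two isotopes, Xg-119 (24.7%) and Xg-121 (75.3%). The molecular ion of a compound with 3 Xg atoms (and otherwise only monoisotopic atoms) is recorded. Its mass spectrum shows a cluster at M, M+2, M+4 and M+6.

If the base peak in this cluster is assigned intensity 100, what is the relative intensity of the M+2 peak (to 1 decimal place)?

32.3

(0.247 + 0.753)^3 gives M 0.0151, M+2 0.1378, M+4 0.4202, M+6 0.4270; the largest is M+6.
P(M+6) = C(3,3) × 0.247^0 × 0.753^3 = 1 × 1.0000 × 0.42695778 = 0.426958 (base)
P(M+2) = C(3,1) × 0.247^2 × 0.753^1 = 3 × 0.061009 × 0.7530 = 0.137819
Relative intensity = 0.137819 / 0.426958 × 100 = 32.3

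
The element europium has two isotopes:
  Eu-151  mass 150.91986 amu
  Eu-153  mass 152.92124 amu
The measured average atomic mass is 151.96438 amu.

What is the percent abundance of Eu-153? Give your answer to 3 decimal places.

Let x be the fractional abundance of Eu-151; then Eu-153 has abundance 1 − x.
150.91986·x + 152.92124·(1 − x) = 151.96438
(150.91986 − 152.92124)·x = 151.96438 − 152.92124
x = -0.95686 / -2.00138 = 0.47810 → 47.810% Eu-151, 52.190% Eu-153.

52.190%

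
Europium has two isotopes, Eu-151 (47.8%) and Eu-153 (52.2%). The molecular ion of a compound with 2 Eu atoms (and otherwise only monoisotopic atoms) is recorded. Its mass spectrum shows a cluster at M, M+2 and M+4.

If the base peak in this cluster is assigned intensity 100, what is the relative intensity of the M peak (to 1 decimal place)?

45.8

Term probabilities: M 0.2285, M+2 0.4990, M+4 0.2725. Base peak = M+2.
P(M+2) = C(2,1) × 0.478^1 × 0.522^1 = 2 × 0.4780 × 0.5220 = 0.499032 (base)
P(M) = C(2,0) × 0.478^2 × 0.522^0 = 1 × 0.228484 × 1.0000 = 0.228484
Relative intensity = 0.228484 / 0.499032 × 100 = 45.8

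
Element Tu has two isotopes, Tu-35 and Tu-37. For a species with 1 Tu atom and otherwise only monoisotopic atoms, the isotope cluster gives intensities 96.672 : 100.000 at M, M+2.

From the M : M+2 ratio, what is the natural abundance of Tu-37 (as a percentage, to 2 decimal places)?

Write p for the Tu-35 fraction. I(M+2)/I(M) = [C(1,1)·p^0·(1−p)] / p^1 = 1·(1−p)/p = 100.000/96.672 = 1.0344
(1−p)/p = 1.0344/1 = 1.0344  ⇒  p = 1/(1 + 1.0344) = 0.4915
Tu-35: 49.15%, Tu-37: 50.85%.

50.85%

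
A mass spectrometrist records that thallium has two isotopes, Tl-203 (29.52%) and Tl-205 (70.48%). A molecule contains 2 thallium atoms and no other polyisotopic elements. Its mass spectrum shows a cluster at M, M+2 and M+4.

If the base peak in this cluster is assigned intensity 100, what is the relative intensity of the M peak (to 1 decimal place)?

17.5

Binomial terms of (0.2952 + 0.7048)^2: M 0.0871, M+2 0.4161, M+4 0.4967 → M+4 is the base peak.
P(M+4) = C(2,2) × 0.2952^0 × 0.7048^2 = 1 × 1.0000 × 0.49674304 = 0.496743 (base)
P(M) = C(2,0) × 0.2952^2 × 0.7048^0 = 1 × 0.08714304 × 1.0000 = 0.087143
Relative intensity = 0.087143 / 0.496743 × 100 = 17.5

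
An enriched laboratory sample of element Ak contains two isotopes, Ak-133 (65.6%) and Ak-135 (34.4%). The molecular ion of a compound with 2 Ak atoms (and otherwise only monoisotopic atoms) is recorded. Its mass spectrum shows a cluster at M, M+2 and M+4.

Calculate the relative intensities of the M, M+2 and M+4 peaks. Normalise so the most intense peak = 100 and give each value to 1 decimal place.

The 2 Ak atoms are independent, so intensities follow the terms of (0.656 + 0.344)^2.
P(M) = 0.656^2 = 0.430336
P(M+2) = 2 × 0.656^1 × 0.344^1 = 0.451328
P(M+4) = 0.344^2 = 0.118336
The M+2 peak is largest (0.451328); scaling to 100 gives 95.3 : 100.0 : 26.2.

95.3 : 100.0 : 26.2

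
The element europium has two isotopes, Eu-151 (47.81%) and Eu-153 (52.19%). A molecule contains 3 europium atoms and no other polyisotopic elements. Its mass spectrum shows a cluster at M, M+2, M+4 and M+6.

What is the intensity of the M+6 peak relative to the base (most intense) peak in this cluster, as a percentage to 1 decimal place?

36.4%

Binomial terms of (0.4781 + 0.5219)^3: M 0.1093, M+2 0.3579, M+4 0.3907, M+6 0.1422 → M+4 is the base peak.
P(M+4) = C(3,2) × 0.4781^1 × 0.5219^2 = 3 × 0.4781 × 0.27237961 = 0.390674 (base)
P(M+6) = C(3,3) × 0.4781^0 × 0.5219^3 = 1 × 1.0000 × 0.14215492 = 0.142155
Relative intensity = 0.142155 / 0.390674 × 100 = 36.4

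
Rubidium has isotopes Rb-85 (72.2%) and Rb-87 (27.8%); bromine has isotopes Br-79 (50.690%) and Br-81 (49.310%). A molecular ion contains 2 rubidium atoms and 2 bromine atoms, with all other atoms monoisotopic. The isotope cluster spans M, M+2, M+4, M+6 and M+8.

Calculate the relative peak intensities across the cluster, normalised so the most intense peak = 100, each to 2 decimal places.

Rubidium pattern (n=2): 0.521284 : 0.401432 : 0.077284
Bromine pattern (n=2): 0.25694761 : 0.49990478 : 0.24314761
Convolve the two distributions (both contribute in 2-u steps):
  M: 0.521284×0.25694761 = 0.133943
  M+2: 0.521284×0.49990478 + 0.401432×0.25694761 = 0.363739
  M+4: 0.521284×0.24314761 + 0.401432×0.49990478 + 0.077284×0.25694761 = 0.347285
  M+6: 0.401432×0.24314761 + 0.077284×0.49990478 = 0.136242
  M+8: 0.077284×0.24314761 = 0.018791
Scale to base peak (0.363739) = 100: 36.82 : 100.00 : 95.48 : 37.46 : 5.17

36.82 : 100.00 : 95.48 : 37.46 : 5.17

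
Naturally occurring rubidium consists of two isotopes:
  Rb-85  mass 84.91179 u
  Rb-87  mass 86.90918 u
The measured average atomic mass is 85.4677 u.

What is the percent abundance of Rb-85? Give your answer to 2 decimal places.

72.17%

Let x be the fractional abundance of Rb-85; then Rb-87 has abundance 1 − x.
84.91179·x + 86.90918·(1 − x) = 85.4677
(84.91179 − 86.90918)·x = 85.4677 − 86.90918
x = -1.44148 / -1.99739 = 0.72168 → 72.17% Rb-85, 27.83% Rb-87.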